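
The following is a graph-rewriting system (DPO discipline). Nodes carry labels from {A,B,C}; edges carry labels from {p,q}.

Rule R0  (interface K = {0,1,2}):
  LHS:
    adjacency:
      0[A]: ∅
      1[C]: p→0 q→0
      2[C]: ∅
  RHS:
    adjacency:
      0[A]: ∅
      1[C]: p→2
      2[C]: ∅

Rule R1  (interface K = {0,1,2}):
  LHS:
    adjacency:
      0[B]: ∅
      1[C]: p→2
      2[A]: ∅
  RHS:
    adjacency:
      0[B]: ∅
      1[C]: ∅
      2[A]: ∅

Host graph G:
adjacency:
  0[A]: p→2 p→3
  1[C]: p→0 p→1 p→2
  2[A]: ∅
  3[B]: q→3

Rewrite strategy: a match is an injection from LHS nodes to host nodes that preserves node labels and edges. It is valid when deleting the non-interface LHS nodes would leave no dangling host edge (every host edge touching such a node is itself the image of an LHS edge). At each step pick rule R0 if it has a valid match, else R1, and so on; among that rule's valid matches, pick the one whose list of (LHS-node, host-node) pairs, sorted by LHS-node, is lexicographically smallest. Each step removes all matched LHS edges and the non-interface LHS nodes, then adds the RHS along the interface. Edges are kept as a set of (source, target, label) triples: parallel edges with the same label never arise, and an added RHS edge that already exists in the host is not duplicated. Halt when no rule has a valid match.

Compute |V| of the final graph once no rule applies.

start.  V:4 E:6  edges: 0-p->2 0-p->3 1-p->0 1-p->1 1-p->2 3-q->3
1. fire R1 via {0↦3, 1↦1, 2↦0}  →  V:4 E:5  edges: 0-p->2 0-p->3 1-p->1 1-p->2 3-q->3
2. fire R1 via {0↦3, 1↦1, 2↦2}  →  V:4 E:4  edges: 0-p->2 0-p->3 1-p->1 3-q->3
normal form: no rule applies after step 2
NF nodes: {0:A, 1:C, 2:A, 3:B}

Answer: 4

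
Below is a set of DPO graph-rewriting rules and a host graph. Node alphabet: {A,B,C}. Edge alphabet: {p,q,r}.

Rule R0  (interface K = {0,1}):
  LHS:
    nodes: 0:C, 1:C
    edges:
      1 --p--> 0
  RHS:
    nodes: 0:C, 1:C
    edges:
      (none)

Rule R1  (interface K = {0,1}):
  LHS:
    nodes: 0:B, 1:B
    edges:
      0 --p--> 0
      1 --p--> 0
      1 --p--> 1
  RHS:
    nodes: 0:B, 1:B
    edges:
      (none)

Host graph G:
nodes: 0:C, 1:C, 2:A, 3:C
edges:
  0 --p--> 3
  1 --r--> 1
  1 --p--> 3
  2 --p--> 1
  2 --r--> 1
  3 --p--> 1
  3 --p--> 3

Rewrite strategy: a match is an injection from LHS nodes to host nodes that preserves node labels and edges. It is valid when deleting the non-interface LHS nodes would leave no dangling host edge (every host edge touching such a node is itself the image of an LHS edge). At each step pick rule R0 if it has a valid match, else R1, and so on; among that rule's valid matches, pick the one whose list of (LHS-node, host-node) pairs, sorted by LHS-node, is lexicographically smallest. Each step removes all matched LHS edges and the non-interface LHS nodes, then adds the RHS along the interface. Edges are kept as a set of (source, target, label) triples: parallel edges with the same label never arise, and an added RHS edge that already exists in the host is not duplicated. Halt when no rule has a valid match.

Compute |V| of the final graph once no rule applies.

Answer: 4

Rewrite trace:
start.  V:4 E:7  edges: 0-p->3 1-r->1 1-p->3 2-p->1 2-r->1 3-p->1 3-p->3
1. fire R0 via {0↦1, 1↦3}  →  V:4 E:6  edges: 0-p->3 1-r->1 1-p->3 2-p->1 2-r->1 3-p->3
2. fire R0 via {0↦3, 1↦0}  →  V:4 E:5  edges: 1-r->1 1-p->3 2-p->1 2-r->1 3-p->3
3. fire R0 via {0↦3, 1↦1}  →  V:4 E:4  edges: 1-r->1 2-p->1 2-r->1 3-p->3
final graph: no rule applies after step 3
NF nodes: {0:C, 1:C, 2:A, 3:C}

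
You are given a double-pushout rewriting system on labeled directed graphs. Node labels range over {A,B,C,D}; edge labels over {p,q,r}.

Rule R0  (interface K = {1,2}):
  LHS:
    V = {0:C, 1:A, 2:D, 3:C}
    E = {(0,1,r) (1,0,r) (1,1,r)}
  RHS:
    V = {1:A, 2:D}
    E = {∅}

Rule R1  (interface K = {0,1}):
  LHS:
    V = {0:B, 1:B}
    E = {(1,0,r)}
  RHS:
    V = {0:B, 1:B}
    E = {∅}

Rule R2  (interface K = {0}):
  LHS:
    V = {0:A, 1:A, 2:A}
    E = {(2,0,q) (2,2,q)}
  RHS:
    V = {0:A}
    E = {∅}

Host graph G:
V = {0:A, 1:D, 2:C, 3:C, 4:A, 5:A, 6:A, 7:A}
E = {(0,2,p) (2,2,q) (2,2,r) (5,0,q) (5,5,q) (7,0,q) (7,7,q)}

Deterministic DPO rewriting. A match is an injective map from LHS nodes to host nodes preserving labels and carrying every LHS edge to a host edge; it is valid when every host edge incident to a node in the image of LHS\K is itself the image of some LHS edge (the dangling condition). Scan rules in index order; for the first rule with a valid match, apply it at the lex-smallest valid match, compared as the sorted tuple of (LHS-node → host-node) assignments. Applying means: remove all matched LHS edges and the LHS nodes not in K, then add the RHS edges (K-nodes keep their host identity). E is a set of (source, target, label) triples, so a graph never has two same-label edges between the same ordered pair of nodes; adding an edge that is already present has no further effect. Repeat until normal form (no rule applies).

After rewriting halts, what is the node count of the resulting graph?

Answer: 4

Derivation:
start.  V:8 E:7  edges: 0-p->2 2-q->2 2-r->2 5-q->0 5-q->5 7-q->0 7-q->7
1. fire R2 via {0↦0, 1↦4, 2↦5}  →  V:6 E:5  edges: 0-p->2 2-q->2 2-r->2 7-q->0 7-q->7
2. fire R2 via {0↦0, 1↦6, 2↦7}  →  V:4 E:3  edges: 0-p->2 2-q->2 2-r->2
final graph: no rule applies after step 2
NF nodes: {0:A, 1:D, 2:C, 3:C}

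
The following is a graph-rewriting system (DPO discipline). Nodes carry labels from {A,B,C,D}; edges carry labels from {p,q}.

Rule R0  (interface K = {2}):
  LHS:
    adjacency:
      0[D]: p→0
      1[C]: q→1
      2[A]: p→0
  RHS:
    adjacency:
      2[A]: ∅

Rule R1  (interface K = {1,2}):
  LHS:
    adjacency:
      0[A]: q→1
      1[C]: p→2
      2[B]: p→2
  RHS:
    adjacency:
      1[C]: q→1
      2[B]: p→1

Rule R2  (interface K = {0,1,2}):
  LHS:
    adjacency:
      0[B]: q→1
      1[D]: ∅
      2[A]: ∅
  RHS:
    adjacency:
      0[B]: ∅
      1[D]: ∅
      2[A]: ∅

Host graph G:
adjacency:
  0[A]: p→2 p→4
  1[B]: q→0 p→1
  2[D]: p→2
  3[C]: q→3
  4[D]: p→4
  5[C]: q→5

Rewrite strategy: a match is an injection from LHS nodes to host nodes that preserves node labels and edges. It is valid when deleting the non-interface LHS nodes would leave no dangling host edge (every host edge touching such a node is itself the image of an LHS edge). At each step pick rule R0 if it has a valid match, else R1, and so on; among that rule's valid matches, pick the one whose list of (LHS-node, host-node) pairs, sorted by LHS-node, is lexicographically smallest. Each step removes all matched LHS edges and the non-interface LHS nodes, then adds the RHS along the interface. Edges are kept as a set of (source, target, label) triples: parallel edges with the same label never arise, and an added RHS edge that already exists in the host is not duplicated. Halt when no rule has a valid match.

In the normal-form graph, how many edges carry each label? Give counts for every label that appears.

initial: |V|=6 |E|=8  E = 0-p->2 0-p->4 1-q->0 1-p->1 2-p->2 3-q->3 4-p->4 5-q->5
step 1: apply R0 at {0↦2, 1↦3, 2↦0}  → |V|=4 |E|=5  E = 0-p->4 1-q->0 1-p->1 4-p->4 5-q->5
step 2: apply R0 at {0↦4, 1↦5, 2↦0}  → |V|=2 |E|=2  E = 1-q->0 1-p->1
halt: no rule applies after step 2
NF edges: [(1, 0, 'q'), (1, 1, 'p')]

Answer: p:1 q:1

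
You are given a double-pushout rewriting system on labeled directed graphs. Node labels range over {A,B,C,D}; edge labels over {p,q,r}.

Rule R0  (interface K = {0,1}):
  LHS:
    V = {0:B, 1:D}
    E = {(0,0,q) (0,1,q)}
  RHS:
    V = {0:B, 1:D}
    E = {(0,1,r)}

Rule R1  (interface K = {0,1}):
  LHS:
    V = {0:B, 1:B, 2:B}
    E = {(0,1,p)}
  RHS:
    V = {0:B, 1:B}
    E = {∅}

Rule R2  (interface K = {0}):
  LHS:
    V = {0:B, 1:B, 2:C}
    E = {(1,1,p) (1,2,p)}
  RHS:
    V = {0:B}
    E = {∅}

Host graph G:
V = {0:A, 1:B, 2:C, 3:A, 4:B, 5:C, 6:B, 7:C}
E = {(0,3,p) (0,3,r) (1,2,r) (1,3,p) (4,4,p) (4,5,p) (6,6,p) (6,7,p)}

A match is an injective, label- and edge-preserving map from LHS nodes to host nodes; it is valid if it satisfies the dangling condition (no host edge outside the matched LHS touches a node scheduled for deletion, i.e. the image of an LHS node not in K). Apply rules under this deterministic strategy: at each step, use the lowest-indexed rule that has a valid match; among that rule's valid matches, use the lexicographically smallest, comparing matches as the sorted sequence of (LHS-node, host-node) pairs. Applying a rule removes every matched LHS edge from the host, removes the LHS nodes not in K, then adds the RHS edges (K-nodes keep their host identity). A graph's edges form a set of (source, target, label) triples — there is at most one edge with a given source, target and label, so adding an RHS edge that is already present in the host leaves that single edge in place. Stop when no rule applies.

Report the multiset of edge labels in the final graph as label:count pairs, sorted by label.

[0] host  ⇒  8 nodes, 8 edges  {0-p->3 0-r->3 1-r->2 1-p->3 4-p->4 4-p->5 6-p->6 6-p->7}
[1] R2 @ {0↦1, 1↦4, 2↦5}  ⇒  6 nodes, 6 edges  {0-p->3 0-r->3 1-r->2 1-p->3 6-p->6 6-p->7}
[2] R2 @ {0↦1, 1↦6, 2↦7}  ⇒  4 nodes, 4 edges  {0-p->3 0-r->3 1-r->2 1-p->3}
halt: no rule applies after step 2
NF edges: [(0, 3, 'p'), (0, 3, 'r'), (1, 2, 'r'), (1, 3, 'p')]

Answer: p:2 r:2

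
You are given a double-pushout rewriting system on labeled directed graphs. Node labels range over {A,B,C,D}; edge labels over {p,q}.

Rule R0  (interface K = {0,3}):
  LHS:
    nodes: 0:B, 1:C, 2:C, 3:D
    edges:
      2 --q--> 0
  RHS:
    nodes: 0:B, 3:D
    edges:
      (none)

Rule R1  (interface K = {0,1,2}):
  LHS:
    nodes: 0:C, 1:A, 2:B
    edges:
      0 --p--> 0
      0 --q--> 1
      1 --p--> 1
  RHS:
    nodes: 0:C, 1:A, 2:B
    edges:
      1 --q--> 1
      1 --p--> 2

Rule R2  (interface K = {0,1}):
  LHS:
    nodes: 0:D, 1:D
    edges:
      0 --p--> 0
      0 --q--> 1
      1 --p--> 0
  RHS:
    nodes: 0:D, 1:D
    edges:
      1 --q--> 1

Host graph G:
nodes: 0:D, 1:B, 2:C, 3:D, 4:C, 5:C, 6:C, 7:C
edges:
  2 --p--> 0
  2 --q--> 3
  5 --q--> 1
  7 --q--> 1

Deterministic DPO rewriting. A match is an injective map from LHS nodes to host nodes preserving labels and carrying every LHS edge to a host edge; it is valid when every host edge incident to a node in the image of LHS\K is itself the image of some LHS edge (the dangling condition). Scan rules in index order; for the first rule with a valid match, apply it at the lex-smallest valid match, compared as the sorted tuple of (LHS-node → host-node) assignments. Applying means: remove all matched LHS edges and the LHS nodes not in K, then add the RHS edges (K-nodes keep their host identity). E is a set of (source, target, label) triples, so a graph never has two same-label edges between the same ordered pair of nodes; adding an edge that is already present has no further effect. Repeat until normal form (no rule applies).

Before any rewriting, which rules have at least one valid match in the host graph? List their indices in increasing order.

R0: 8 valid matches — {0↦1, 1↦4, 2↦5, 3↦0}, {0↦1, 1↦4, 2↦5, 3↦3}, {0↦1, 1↦4, 2↦7, 3↦0} (+5 more)
R1: no valid match — LHS pattern not found
R2: no valid match — LHS pattern not found

Answer: [R0]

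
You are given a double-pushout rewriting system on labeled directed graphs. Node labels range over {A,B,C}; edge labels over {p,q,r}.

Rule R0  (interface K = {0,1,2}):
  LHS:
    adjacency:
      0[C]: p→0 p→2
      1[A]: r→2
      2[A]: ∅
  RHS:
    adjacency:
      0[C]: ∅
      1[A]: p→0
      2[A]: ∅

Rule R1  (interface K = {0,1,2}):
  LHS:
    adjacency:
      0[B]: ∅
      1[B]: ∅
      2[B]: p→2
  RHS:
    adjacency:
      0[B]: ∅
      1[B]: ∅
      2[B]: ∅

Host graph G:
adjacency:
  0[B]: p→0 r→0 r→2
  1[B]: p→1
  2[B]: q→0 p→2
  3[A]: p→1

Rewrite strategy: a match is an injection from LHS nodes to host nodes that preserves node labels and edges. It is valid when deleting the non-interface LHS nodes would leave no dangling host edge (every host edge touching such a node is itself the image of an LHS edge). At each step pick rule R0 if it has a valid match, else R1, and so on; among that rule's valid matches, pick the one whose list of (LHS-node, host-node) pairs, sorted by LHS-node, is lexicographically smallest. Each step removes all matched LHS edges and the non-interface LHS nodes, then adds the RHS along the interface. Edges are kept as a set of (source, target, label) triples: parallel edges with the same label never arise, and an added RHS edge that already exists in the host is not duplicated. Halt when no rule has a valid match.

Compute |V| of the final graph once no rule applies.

[0] host  ⇒  4 nodes, 7 edges  {0-p->0 0-r->0 0-r->2 1-p->1 2-q->0 2-p->2 3-p->1}
[1] R1 @ {0↦0, 1↦1, 2↦2}  ⇒  4 nodes, 6 edges  {0-p->0 0-r->0 0-r->2 1-p->1 2-q->0 3-p->1}
[2] R1 @ {0↦0, 1↦2, 2↦1}  ⇒  4 nodes, 5 edges  {0-p->0 0-r->0 0-r->2 2-q->0 3-p->1}
[3] R1 @ {0↦1, 1↦2, 2↦0}  ⇒  4 nodes, 4 edges  {0-r->0 0-r->2 2-q->0 3-p->1}
normal form: no rule applies after step 3
NF nodes: {0:B, 1:B, 2:B, 3:A}

Answer: 4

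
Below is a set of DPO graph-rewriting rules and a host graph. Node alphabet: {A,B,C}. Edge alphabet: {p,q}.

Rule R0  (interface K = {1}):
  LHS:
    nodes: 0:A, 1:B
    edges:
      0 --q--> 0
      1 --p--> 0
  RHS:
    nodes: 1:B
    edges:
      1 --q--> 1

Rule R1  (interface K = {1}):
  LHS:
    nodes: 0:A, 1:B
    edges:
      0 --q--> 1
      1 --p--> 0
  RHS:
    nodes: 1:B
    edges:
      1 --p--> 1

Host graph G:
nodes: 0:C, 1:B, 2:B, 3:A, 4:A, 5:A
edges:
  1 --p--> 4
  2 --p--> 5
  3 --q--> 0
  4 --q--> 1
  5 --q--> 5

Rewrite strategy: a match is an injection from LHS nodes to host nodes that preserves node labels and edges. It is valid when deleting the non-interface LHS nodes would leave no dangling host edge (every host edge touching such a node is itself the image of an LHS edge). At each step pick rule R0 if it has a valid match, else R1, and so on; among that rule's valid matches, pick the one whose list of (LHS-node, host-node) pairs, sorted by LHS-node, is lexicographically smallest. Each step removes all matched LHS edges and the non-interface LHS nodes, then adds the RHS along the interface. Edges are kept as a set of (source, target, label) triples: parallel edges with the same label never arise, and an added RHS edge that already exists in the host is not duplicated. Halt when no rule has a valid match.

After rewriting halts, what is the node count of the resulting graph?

Answer: 4

Steps:
initial: |V|=6 |E|=5  E = 1-p->4 2-p->5 3-q->0 4-q->1 5-q->5
step 1: apply R0 at {0↦5, 1↦2}  → |V|=5 |E|=4  E = 1-p->4 2-q->2 3-q->0 4-q->1
step 2: apply R1 at {0↦4, 1↦1}  → |V|=4 |E|=3  E = 1-p->1 2-q->2 3-q->0
halt: no rule applies after step 2
NF nodes: {0:C, 1:B, 2:B, 3:A}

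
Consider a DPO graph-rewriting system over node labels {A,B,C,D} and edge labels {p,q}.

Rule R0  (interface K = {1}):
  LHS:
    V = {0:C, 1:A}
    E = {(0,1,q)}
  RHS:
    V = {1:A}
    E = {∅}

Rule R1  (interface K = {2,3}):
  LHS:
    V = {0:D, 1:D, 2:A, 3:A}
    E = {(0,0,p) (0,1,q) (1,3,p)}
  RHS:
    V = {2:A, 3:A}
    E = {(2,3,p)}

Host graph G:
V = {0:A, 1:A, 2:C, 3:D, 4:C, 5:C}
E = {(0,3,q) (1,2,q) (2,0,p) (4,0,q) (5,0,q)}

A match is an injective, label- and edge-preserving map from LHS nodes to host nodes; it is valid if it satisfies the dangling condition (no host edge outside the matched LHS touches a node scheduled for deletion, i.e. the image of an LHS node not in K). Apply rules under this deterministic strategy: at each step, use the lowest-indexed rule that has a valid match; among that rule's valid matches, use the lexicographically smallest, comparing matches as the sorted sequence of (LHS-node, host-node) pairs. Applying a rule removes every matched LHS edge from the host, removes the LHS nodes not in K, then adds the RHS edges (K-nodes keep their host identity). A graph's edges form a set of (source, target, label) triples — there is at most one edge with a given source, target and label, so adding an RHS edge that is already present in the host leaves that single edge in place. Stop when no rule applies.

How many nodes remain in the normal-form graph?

Answer: 4

Rewrite trace:
initial: |V|=6 |E|=5  E = 0-q->3 1-q->2 2-p->0 4-q->0 5-q->0
step 1: apply R0 at {0↦4, 1↦0}  → |V|=5 |E|=4  E = 0-q->3 1-q->2 2-p->0 5-q->0
step 2: apply R0 at {0↦5, 1↦0}  → |V|=4 |E|=3  E = 0-q->3 1-q->2 2-p->0
final graph: no rule applies after step 2
NF nodes: {0:A, 1:A, 2:C, 3:D}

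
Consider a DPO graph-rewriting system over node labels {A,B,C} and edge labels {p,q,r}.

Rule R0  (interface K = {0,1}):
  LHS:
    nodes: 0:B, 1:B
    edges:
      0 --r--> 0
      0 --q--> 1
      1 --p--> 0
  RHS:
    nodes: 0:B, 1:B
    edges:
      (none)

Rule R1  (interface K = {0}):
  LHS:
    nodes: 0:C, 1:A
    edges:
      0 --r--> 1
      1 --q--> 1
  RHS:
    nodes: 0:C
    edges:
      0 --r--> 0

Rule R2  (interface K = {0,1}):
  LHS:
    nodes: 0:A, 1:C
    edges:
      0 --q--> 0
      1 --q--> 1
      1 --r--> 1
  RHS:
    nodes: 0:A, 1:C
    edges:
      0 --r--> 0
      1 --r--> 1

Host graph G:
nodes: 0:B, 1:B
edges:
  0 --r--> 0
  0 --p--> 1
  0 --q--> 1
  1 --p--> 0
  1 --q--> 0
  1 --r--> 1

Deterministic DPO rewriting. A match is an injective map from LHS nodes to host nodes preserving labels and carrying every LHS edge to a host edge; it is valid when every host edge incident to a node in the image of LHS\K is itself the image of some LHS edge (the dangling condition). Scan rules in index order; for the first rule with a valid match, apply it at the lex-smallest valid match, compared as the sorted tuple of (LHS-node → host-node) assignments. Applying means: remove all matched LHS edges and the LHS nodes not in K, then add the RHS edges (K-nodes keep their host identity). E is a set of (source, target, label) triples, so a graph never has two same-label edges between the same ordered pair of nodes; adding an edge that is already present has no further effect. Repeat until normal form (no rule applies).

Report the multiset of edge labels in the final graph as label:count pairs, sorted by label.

initial: |V|=2 |E|=6  E = 0-r->0 0-p->1 0-q->1 1-p->0 1-q->0 1-r->1
step 1: apply R0 at {0↦0, 1↦1}  → |V|=2 |E|=3  E = 0-p->1 1-q->0 1-r->1
step 2: apply R0 at {0↦1, 1↦0}  → |V|=2 |E|=0  E = ∅
final graph: no rule applies after step 2
NF edges: []

Answer: (no edges)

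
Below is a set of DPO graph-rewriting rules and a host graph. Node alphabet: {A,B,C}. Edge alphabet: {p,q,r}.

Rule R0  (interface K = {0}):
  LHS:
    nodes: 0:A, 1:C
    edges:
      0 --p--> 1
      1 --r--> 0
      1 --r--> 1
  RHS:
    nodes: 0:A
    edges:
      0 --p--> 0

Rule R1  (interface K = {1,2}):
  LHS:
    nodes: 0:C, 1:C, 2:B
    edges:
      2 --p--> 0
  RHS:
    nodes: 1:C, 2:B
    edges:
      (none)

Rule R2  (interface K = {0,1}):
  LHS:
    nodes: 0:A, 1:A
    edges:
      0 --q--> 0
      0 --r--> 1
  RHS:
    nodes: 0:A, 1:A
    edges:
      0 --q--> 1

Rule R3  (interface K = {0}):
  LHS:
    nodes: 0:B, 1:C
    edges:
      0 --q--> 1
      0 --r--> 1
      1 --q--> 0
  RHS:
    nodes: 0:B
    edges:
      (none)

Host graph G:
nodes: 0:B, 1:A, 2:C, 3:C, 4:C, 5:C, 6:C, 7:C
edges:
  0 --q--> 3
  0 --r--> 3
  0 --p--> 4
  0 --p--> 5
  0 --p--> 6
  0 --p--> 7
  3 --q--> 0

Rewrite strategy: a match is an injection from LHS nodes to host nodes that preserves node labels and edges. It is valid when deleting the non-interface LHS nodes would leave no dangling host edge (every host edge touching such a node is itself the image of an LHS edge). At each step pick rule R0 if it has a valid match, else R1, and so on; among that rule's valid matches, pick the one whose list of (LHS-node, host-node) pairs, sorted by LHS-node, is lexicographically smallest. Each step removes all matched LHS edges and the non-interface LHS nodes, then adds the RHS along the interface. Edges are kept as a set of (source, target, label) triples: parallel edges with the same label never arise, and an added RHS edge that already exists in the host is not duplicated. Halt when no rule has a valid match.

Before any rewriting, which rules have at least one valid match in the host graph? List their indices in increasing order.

R0: no valid match — LHS pattern not found
R1: 20 valid matches — {0↦4, 1↦2, 2↦0}, {0↦4, 1↦3, 2↦0}, {0↦4, 1↦5, 2↦0} (+17 more)
R2: no valid match — LHS pattern not found
R3: 1 valid match — {0↦0, 1↦3}

Answer: [R1,R3]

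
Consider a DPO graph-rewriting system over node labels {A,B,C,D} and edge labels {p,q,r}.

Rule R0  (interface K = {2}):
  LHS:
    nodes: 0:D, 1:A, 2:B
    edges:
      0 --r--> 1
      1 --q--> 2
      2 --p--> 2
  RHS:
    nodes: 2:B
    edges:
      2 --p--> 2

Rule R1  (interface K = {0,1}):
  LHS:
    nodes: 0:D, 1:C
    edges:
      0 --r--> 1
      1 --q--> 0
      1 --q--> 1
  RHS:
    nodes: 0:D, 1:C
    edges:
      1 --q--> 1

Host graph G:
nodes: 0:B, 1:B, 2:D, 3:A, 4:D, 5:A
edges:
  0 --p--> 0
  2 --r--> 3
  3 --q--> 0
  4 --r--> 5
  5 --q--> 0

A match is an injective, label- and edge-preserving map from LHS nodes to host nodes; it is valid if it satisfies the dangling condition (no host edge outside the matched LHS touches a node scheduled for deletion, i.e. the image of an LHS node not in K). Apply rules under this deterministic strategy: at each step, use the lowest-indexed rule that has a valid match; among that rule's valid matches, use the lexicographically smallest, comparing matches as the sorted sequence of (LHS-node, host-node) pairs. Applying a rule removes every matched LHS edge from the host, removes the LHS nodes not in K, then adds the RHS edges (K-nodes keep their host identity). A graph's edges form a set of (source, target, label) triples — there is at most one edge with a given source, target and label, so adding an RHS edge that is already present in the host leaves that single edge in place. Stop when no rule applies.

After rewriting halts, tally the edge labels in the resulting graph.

Answer: p:1

Derivation:
[0] host  ⇒  6 nodes, 5 edges  {0-p->0 2-r->3 3-q->0 4-r->5 5-q->0}
[1] R0 @ {0↦2, 1↦3, 2↦0}  ⇒  4 nodes, 3 edges  {0-p->0 4-r->5 5-q->0}
[2] R0 @ {0↦4, 1↦5, 2↦0}  ⇒  2 nodes, 1 edges  {0-p->0}
normal form: no rule applies after step 2
NF edges: [(0, 0, 'p')]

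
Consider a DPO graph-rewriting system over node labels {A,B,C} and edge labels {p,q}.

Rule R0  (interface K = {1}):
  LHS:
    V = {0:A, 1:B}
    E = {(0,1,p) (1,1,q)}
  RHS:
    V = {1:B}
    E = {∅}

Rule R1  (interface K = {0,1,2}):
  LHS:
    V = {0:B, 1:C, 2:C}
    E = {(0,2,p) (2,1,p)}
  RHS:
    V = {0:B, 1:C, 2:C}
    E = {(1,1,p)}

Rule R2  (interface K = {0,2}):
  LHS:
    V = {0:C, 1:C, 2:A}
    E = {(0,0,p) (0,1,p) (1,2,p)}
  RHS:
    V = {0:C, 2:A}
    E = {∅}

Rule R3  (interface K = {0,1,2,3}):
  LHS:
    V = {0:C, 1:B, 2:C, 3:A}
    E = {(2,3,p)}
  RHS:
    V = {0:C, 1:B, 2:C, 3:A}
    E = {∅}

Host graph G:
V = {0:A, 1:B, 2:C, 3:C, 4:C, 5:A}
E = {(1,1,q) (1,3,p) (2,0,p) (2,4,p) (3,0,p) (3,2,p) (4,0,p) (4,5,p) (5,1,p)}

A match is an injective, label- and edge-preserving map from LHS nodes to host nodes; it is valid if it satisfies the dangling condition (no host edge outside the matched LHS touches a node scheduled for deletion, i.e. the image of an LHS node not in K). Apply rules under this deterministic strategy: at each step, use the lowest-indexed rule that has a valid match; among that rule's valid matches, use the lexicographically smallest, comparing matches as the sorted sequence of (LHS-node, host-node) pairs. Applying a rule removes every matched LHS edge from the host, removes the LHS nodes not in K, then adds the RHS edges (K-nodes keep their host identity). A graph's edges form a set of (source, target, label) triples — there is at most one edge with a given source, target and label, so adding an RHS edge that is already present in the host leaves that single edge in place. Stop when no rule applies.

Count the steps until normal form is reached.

Answer: 6

Steps:
[0] host  ⇒  6 nodes, 9 edges  {1-q->1 1-p->3 2-p->0 2-p->4 3-p->0 3-p->2 4-p->0 4-p->5 5-p->1}
[1] R1 @ {0↦1, 1↦2, 2↦3}  ⇒  6 nodes, 8 edges  {1-q->1 2-p->0 2-p->2 2-p->4 3-p->0 4-p->0 4-p->5 5-p->1}
[2] R3 @ {0↦2, 1↦1, 2↦3, 3↦0}  ⇒  6 nodes, 7 edges  {1-q->1 2-p->0 2-p->2 2-p->4 4-p->0 4-p->5 5-p->1}
[3] R3 @ {0↦2, 1↦1, 2↦4, 3↦0}  ⇒  6 nodes, 6 edges  {1-q->1 2-p->0 2-p->2 2-p->4 4-p->5 5-p->1}
[4] R2 @ {0↦2, 1↦4, 2↦5}  ⇒  5 nodes, 3 edges  {1-q->1 2-p->0 5-p->1}
[5] R0 @ {0↦5, 1↦1}  ⇒  4 nodes, 1 edges  {2-p->0}
[6] R3 @ {0↦3, 1↦1, 2↦2, 3↦0}  ⇒  4 nodes, 0 edges  {∅}
final graph: no rule applies after step 6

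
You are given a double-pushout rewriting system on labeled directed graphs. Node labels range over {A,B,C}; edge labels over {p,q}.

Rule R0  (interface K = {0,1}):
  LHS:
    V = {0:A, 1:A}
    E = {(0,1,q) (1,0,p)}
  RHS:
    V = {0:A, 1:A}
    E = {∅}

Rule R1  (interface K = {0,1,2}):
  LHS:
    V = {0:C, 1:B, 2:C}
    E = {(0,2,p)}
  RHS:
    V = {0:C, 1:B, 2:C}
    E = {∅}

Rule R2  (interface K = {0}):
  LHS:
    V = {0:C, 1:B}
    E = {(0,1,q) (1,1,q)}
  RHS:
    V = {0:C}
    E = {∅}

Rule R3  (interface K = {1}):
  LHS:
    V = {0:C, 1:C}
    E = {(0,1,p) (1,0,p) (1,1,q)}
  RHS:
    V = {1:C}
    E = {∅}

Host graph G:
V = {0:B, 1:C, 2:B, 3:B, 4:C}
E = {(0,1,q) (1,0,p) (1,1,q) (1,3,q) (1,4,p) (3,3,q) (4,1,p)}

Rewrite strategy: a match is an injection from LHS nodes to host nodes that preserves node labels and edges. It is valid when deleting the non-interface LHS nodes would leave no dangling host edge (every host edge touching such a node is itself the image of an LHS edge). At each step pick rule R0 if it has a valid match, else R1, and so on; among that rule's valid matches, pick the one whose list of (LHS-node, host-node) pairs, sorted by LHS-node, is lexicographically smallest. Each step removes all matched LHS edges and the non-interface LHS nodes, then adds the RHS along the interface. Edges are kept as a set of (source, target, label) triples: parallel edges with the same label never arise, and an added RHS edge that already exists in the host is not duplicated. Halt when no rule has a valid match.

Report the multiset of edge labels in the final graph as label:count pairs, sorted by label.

Answer: p:1 q:2

Steps:
initial: |V|=5 |E|=7  E = 0-q->1 1-p->0 1-q->1 1-q->3 1-p->4 3-q->3 4-p->1
step 1: apply R1 at {0↦1, 1↦0, 2↦4}  → |V|=5 |E|=6  E = 0-q->1 1-p->0 1-q->1 1-q->3 3-q->3 4-p->1
step 2: apply R1 at {0↦4, 1↦0, 2↦1}  → |V|=5 |E|=5  E = 0-q->1 1-p->0 1-q->1 1-q->3 3-q->3
step 3: apply R2 at {0↦1, 1↦3}  → |V|=4 |E|=3  E = 0-q->1 1-p->0 1-q->1
normal form: no rule applies after step 3
NF edges: [(0, 1, 'q'), (1, 0, 'p'), (1, 1, 'q')]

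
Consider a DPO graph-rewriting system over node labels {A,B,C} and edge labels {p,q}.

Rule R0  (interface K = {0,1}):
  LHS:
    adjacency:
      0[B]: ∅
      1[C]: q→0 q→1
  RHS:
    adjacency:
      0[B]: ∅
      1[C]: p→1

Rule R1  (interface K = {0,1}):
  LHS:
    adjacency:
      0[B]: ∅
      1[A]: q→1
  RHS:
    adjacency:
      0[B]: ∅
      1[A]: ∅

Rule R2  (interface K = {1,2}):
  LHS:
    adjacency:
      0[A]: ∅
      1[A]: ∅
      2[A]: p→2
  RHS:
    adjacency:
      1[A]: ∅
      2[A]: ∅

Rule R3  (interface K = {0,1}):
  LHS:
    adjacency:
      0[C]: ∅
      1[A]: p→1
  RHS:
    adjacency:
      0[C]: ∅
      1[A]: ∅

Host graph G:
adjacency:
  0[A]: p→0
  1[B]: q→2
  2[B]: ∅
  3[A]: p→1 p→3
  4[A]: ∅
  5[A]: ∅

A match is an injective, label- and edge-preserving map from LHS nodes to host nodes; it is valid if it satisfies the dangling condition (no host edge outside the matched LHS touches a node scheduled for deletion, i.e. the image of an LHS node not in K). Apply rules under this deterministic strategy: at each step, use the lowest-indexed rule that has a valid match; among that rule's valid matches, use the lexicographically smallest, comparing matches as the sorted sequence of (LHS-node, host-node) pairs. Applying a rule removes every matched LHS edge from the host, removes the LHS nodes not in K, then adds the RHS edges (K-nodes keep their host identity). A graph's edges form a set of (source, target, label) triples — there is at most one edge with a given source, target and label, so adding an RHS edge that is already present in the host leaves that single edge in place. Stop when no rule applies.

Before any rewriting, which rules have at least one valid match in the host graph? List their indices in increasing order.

Answer: [R2]

Derivation:
R0: no valid match — LHS pattern not found
R1: no valid match — LHS pattern not found
R2: 8 valid matches — {0↦4, 1↦0, 2↦3}, {0↦4, 1↦3, 2↦0}, {0↦4, 1↦5, 2↦0} (+5 more)
R3: no valid match — LHS pattern not found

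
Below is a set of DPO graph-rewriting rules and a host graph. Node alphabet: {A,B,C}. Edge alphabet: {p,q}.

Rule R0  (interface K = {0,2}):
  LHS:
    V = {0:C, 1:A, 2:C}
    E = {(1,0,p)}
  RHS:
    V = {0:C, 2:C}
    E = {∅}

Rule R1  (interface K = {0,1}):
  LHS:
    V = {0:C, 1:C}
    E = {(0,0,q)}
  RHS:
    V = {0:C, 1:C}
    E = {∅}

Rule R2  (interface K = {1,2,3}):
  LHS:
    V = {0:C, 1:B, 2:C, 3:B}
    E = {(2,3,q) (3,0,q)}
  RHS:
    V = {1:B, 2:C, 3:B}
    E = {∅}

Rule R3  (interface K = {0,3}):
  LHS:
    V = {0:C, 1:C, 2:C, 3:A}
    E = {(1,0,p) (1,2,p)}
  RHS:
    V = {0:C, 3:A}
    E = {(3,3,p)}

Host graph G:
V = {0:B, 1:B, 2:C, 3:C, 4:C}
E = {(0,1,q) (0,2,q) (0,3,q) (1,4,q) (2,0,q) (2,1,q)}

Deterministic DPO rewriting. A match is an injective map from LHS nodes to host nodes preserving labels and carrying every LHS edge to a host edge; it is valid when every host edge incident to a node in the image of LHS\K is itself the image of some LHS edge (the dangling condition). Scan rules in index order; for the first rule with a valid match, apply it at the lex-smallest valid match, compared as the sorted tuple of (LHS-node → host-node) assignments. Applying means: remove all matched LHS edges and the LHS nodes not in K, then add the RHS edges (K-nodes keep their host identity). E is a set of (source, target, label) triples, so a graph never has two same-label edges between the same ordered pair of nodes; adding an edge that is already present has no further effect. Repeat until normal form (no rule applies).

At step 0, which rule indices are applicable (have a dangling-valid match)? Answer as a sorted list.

R0: no valid match — LHS pattern not found
R1: no valid match — LHS pattern not found
R2: 2 valid matches — {0↦3, 1↦1, 2↦2, 3↦0}, {0↦4, 1↦0, 2↦2, 3↦1}
R3: no valid match — LHS pattern not found

Answer: [R2]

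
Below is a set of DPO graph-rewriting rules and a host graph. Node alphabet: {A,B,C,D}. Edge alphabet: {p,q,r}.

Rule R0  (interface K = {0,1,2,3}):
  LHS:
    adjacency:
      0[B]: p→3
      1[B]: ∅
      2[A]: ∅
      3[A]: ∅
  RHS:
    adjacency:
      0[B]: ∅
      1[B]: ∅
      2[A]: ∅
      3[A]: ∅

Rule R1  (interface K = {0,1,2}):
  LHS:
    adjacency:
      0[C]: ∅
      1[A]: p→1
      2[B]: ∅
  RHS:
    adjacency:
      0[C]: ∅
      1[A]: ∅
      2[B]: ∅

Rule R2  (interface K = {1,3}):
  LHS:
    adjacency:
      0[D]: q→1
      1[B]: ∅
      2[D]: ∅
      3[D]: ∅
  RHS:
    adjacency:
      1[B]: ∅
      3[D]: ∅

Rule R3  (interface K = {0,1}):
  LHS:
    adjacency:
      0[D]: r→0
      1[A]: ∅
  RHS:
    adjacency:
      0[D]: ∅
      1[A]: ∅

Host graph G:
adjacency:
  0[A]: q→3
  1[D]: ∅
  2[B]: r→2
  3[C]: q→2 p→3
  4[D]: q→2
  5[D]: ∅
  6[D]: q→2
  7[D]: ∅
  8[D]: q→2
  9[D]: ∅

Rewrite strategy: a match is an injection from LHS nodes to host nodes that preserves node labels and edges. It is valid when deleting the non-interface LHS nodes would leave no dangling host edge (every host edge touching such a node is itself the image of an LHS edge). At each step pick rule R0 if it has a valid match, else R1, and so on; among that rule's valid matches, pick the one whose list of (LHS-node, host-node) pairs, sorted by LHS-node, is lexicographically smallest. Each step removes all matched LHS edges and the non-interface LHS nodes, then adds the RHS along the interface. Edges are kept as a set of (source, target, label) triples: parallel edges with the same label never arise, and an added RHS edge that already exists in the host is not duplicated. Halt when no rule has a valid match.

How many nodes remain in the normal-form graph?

Answer: 4

Steps:
start.  V:10 E:7  edges: 0-q->3 2-r->2 3-q->2 3-p->3 4-q->2 6-q->2 8-q->2
1. fire R2 via {0↦4, 1↦2, 2↦1, 3↦5}  →  V:8 E:6  edges: 0-q->3 2-r->2 3-q->2 3-p->3 6-q->2 8-q->2
2. fire R2 via {0↦6, 1↦2, 2↦5, 3↦7}  →  V:6 E:5  edges: 0-q->3 2-r->2 3-q->2 3-p->3 8-q->2
3. fire R2 via {0↦8, 1↦2, 2↦7, 3↦9}  →  V:4 E:4  edges: 0-q->3 2-r->2 3-q->2 3-p->3
normal form: no rule applies after step 3
NF nodes: {0:A, 2:B, 3:C, 9:D}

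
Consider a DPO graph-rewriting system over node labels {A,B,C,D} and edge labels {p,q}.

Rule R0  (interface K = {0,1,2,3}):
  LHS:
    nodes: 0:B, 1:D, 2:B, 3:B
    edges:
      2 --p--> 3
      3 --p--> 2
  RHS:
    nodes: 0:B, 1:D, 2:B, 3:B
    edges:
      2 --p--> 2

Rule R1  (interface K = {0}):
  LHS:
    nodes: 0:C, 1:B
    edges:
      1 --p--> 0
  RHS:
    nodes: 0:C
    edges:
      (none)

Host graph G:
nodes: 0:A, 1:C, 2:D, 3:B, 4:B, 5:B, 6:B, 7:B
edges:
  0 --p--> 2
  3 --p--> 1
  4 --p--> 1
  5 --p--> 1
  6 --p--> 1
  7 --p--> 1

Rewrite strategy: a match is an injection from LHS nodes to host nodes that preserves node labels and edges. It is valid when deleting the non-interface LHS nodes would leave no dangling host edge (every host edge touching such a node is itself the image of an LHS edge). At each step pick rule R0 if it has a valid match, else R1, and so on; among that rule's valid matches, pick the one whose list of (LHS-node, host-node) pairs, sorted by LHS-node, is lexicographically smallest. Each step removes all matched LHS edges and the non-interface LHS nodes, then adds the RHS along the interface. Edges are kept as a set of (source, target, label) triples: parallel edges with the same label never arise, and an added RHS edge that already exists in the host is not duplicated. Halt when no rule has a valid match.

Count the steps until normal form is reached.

Answer: 5

Derivation:
initial: |V|=8 |E|=6  E = 0-p->2 3-p->1 4-p->1 5-p->1 6-p->1 7-p->1
step 1: apply R1 at {0↦1, 1↦3}  → |V|=7 |E|=5  E = 0-p->2 4-p->1 5-p->1 6-p->1 7-p->1
step 2: apply R1 at {0↦1, 1↦4}  → |V|=6 |E|=4  E = 0-p->2 5-p->1 6-p->1 7-p->1
step 3: apply R1 at {0↦1, 1↦5}  → |V|=5 |E|=3  E = 0-p->2 6-p->1 7-p->1
step 4: apply R1 at {0↦1, 1↦6}  → |V|=4 |E|=2  E = 0-p->2 7-p->1
step 5: apply R1 at {0↦1, 1↦7}  → |V|=3 |E|=1  E = 0-p->2
halt: no rule applies after step 5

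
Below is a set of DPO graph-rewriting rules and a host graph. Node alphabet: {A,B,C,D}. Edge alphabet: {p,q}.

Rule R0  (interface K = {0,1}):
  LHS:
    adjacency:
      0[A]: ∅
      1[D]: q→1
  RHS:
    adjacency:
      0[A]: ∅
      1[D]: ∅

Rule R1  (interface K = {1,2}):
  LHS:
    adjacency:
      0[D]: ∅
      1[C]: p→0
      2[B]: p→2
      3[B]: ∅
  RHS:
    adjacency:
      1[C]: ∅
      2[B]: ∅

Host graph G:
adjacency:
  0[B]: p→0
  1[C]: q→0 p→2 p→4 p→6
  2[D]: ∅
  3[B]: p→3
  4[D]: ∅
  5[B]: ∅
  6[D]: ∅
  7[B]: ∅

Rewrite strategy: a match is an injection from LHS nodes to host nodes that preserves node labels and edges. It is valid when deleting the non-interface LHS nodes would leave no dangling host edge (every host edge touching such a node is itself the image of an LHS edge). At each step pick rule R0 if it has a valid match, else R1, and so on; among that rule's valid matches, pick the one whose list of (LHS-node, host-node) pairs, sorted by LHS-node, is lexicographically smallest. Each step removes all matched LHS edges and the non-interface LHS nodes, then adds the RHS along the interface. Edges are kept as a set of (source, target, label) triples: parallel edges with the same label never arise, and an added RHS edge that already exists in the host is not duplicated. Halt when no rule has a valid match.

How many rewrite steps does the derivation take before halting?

[0] host  ⇒  8 nodes, 6 edges  {0-p->0 1-q->0 1-p->2 1-p->4 1-p->6 3-p->3}
[1] R1 @ {0↦2, 1↦1, 2↦0, 3↦5}  ⇒  6 nodes, 4 edges  {1-q->0 1-p->4 1-p->6 3-p->3}
[2] R1 @ {0↦4, 1↦1, 2↦3, 3↦7}  ⇒  4 nodes, 2 edges  {1-q->0 1-p->6}
final graph: no rule applies after step 2

Answer: 2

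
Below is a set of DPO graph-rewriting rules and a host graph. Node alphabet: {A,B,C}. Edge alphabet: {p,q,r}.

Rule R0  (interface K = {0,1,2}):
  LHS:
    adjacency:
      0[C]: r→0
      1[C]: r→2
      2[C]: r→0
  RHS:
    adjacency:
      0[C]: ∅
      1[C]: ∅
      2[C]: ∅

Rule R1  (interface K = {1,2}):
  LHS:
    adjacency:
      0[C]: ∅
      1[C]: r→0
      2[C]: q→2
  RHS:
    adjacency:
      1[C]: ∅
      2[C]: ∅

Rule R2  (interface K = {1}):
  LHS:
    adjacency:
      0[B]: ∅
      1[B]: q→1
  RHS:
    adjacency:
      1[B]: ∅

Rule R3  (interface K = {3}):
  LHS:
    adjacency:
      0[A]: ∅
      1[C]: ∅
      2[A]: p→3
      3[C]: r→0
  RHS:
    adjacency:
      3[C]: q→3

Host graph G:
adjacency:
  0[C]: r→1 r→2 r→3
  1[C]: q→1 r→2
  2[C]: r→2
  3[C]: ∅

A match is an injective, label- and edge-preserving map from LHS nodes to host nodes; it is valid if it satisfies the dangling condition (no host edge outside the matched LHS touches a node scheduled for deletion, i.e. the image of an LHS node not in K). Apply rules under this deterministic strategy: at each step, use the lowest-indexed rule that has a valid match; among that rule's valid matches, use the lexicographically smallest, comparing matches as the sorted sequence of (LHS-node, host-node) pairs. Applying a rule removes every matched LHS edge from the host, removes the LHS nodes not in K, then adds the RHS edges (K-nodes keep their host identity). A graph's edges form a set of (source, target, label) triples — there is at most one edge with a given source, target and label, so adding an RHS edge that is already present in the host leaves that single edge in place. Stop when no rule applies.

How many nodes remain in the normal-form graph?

Answer: 3

Steps:
[0] host  ⇒  4 nodes, 6 edges  {0-r->1 0-r->2 0-r->3 1-q->1 1-r->2 2-r->2}
[1] R0 @ {0↦2, 1↦0, 2↦1}  ⇒  4 nodes, 3 edges  {0-r->2 0-r->3 1-q->1}
[2] R1 @ {0↦2, 1↦0, 2↦1}  ⇒  3 nodes, 1 edges  {0-r->3}
final graph: no rule applies after step 2
NF nodes: {0:C, 1:C, 3:C}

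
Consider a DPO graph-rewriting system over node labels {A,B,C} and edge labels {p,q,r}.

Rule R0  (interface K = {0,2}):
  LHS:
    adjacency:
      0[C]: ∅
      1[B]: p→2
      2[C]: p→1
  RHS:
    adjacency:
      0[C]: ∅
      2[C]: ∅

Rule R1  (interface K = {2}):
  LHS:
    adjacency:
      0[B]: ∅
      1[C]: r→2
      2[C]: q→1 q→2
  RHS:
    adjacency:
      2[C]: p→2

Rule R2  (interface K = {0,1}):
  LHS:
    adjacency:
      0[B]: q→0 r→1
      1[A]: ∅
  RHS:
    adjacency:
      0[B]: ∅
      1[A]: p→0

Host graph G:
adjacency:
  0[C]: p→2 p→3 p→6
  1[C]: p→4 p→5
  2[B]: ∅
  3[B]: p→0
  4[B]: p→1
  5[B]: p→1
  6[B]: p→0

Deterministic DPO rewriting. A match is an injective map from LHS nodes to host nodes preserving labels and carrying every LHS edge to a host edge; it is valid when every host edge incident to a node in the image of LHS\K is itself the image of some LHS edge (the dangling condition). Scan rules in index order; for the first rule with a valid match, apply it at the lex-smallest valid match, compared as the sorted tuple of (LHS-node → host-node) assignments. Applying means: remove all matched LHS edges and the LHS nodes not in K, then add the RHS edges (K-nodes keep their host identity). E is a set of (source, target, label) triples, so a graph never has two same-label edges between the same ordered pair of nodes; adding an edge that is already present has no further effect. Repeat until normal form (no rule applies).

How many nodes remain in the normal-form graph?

initial: |V|=7 |E|=9  E = 0-p->2 0-p->3 0-p->6 1-p->4 1-p->5 3-p->0 4-p->1 5-p->1 6-p->0
step 1: apply R0 at {0↦0, 1↦4, 2↦1}  → |V|=6 |E|=7  E = 0-p->2 0-p->3 0-p->6 1-p->5 3-p->0 5-p->1 6-p->0
step 2: apply R0 at {0↦0, 1↦5, 2↦1}  → |V|=5 |E|=5  E = 0-p->2 0-p->3 0-p->6 3-p->0 6-p->0
step 3: apply R0 at {0↦1, 1↦3, 2↦0}  → |V|=4 |E|=3  E = 0-p->2 0-p->6 6-p->0
step 4: apply R0 at {0↦1, 1↦6, 2↦0}  → |V|=3 |E|=1  E = 0-p->2
final graph: no rule applies after step 4
NF nodes: {0:C, 1:C, 2:B}

Answer: 3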